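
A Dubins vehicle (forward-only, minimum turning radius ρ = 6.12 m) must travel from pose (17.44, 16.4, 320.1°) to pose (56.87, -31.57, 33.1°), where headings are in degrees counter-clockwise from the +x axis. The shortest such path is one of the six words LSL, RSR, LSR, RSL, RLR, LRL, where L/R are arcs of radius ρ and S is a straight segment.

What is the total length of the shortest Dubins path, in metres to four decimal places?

Let ψ = atan2(Δy, Δx) = atan2(-47.97, 39.43) = -50.5808° be the start→goal bearing.
Normalize: d = |goal − start| / ρ = 62.095457/6.12 = 10.146317, α = (θ_start − ψ) mod 360° = 10.6808° = 0.186414 rad, β = (θ_goal − ψ) mod 360° = 83.6808° = 1.460505 rad.
Common terms: sin α = 0.185336, cos α = 0.982675, sin β = 0.993924, cos β = 0.110068, cos(α−β) = 0.292372, d² = 102.947739. Work in radians in the unit-radius frame; every candidate has L = ρ·(t + p + q).
LSL: p² = 2 + d² − 2cos(α−β) + 2d(sin α − sin β) = 87.954625; p = √p² = 9.378413; φ = atan2(cos β − cos α, d + sin α − sin β) = -0.093179 rad; t = (φ − α) mod 2π = 6.003592 rad, q = (β − φ) mod 2π = 1.553684 rad → L = 6.12·(6.003592 + 9.378413 + 1.553684) = 6.12·16.935688 = 103.646413 m
RSR: p² = 2 + d² − 2cos(α−β) + 2d(sin β − sin α) = 120.771366; p = √p² = 10.989603; φ = atan2(cos α − cos β, d − sin α + sin β) = 0.079487 rad; t = (α − φ) mod 2π = 0.106928 rad, q = (φ − β) mod 2π = 4.902167 rad → L = 6.12·(0.106928 + 10.989603 + 4.902167) = 6.12·15.998698 = 97.912029 m
LSR: p² = d² − 2 + 2cos(α−β) + 2d(sin α + sin β) = 125.462783; p = √p² = 11.201017; φ = atan2(−cos α − cos β, d + sin α + sin β) − atan2(−2, p) = 0.080506 rad; t = (φ − α) mod 2π = 6.177277 rad, q = (φ − β) mod 2π = 4.903187 rad → L = 6.12·(6.177277 + 11.201017 + 4.903187) = 6.12·22.281481 = 136.362666 m
RSL: p² = d² − 2 + 2cos(α−β) − 2d(sin α + sin β) = 77.602182; p = √p² = 8.809210; φ = atan2(cos α + cos β, d − sin α − sin β) − atan2(2, p) = -0.101987 rad; t = (α − φ) mod 2π = 0.288401 rad, q = (β − φ) mod 2π = 1.562491 rad → L = 6.12·(0.288401 + 8.809210 + 1.562491) = 6.12·10.660102 = 65.239825 m
RLR: c = (6 − d² + 2cos(α−β) + 2d(sin α − sin β))/8 = -14.096421, |c| > 1 → infeasible
LRL: c = (6 − d² + 2cos(α−β) − 2d(sin α − sin β))/8 = -9.994328, |c| > 1 → infeasible
Shortest: RSL with L = 65.239825 m ≈ 65.2398 m

65.2398 m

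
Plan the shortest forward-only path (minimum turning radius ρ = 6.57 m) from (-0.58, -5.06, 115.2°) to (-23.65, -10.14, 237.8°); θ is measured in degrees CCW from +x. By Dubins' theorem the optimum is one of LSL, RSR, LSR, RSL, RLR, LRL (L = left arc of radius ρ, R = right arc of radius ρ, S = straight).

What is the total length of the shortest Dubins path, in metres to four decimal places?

Let ψ = atan2(Δy, Δx) = atan2(-5.08, -23.07) = -167.5817° be the start→goal bearing.
Normalize: d = |goal − start| / ρ = 23.622686/6.57 = 3.595538, α = (θ_start − ψ) mod 360° = 282.7817° = 4.935471 rad, β = (θ_goal − ψ) mod 360° = 45.3817° = 0.792060 rad.
Common terms: sin α = -0.975220, cos α = 0.221237, sin β = 0.711802, cos β = 0.702381, cos(α−β) = -0.538771, d² = 12.927895. Work in radians in the unit-radius frame; every candidate has L = ρ·(t + p + q).
LSL: p² = 2 + d² − 2cos(α−β) + 2d(sin α − sin β) = 3.873935; p = √p² = 1.968231; φ = atan2(cos β − cos α, d + sin α − sin β) = 0.246958 rad; t = (φ − α) mod 2π = 1.594671 rad, q = (β − φ) mod 2π = 0.545102 rad → L = 6.57·(1.594671 + 1.968231 + 0.545102) = 6.57·4.108005 = 26.989593 m
RSR: p² = 2 + d² − 2cos(α−β) + 2d(sin β − sin α) = 28.136939; p = √p² = 5.304426; φ = atan2(cos α − cos β, d − sin α + sin β) = -0.090831 rad; t = (α − φ) mod 2π = 5.026302 rad, q = (φ − β) mod 2π = 5.400295 rad → L = 6.57·(5.026302 + 5.304426 + 5.400295) = 6.57·15.731023 = 103.352823 m
LSR: p² = d² − 2 + 2cos(α−β) + 2d(sin α + sin β) = 7.956091; p = √p² = 2.820654; φ = atan2(−cos α − cos β, d + sin α + sin β) − atan2(−2, p) = 0.346380 rad; t = (φ − α) mod 2π = 1.694094 rad, q = (φ − β) mod 2π = 5.837506 rad → L = 6.57·(1.694094 + 2.820654 + 5.837506) = 6.57·10.352254 = 68.014307 m
RSL: p² = d² − 2 + 2cos(α−β) − 2d(sin α + sin β) = 11.744617; p = √p² = 3.427042; φ = atan2(cos α + cos β, d − sin α − sin β) − atan2(2, p) = -0.293344 rad; t = (α − φ) mod 2π = 5.228816 rad, q = (β − φ) mod 2π = 1.085404 rad → L = 6.57·(5.228816 + 3.427042 + 1.085404) = 6.57·9.741262 = 64.000090 m
RLR: c = (6 − d² + 2cos(α−β) + 2d(sin α − sin β))/8 = -2.517117, |c| > 1 → infeasible
LRL: c = (6 − d² + 2cos(α−β) − 2d(sin α − sin β))/8 = 0.515758; p = 2π − arccos c = 5.254281 rad; φ = atan2(cos β − cos α, d + sin α − sin β) = 0.246958 rad; t = (φ − α + p/2) mod 2π = 4.221812 rad, q = (β − α − t + p) mod 2π = 3.172243 rad → L = 6.57·(4.221812 + 5.254281 + 3.172243) = 6.57·12.648336 = 83.099570 m
Shortest: LSL with L = 26.989593 m ≈ 26.9896 m

26.9896 m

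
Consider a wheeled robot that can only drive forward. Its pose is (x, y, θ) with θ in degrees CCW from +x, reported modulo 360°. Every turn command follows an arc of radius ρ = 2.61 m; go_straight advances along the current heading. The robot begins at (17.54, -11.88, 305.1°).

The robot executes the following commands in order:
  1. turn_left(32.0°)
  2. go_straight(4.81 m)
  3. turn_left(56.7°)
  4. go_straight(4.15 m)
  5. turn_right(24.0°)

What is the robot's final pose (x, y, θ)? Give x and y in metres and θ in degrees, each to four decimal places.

(30.0145, -11.7081, 9.8000°)

set_pose: (x, y, θ) = (17.5400, -11.8800, 305.1000°), ρ = 2.61
turn_left(32.0°): centre at ρ to the left, rotate +32.0° → (18.6598, -12.7835, 337.1000°)
go_straight(4.81): x += 4.81·cos θ, y += 4.81·sin θ → (23.0907, -14.6552, 337.1000°)
turn_left(56.7°): centre at ρ to the left, rotate +56.7° → (25.5582, -14.4198, 393.8000° ≡ 33.8000°)
go_straight(4.15): x += 4.15·cos θ, y += 4.15·sin θ → (29.0068, -12.1112, 33.8000°)
turn_right(24.0°): centre at ρ to the right, rotate −24.0° → (30.0145, -11.7081, 9.8000°)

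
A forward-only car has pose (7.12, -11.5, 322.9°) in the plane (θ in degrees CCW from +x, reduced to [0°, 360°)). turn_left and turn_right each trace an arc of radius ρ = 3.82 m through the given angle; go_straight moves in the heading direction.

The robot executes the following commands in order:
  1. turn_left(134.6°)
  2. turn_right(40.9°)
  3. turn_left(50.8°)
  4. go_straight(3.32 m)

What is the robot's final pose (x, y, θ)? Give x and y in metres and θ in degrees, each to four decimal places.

(13.2730, 1.0601, 107.4000°)

set_pose: (x, y, θ) = (7.1200, -11.5000, 322.9000°), ρ = 3.82
turn_left(134.6°): centre at ρ to the left, rotate +134.6° → (13.2116, -7.9546, 457.5000° ≡ 97.5000°)
turn_right(40.9°): centre at ρ to the right, rotate −40.9° → (13.8098, -5.3532, 56.6000°)
turn_left(50.8°): centre at ρ to the left, rotate +50.8° → (14.2659, -2.1080, 107.4000°)
go_straight(3.32): x += 3.32·cos θ, y += 3.32·sin θ → (13.2730, 1.0601, 107.4000°)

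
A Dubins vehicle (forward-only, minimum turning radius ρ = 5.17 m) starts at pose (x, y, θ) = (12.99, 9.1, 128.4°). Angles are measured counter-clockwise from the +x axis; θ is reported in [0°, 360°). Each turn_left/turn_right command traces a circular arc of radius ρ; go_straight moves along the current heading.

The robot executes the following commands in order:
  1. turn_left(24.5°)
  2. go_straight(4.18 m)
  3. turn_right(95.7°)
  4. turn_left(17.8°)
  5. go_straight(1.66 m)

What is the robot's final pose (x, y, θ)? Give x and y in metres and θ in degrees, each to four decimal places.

set_pose: (x, y, θ) = (12.9900, 9.1000, 128.4000°), ρ = 5.17
turn_left(24.5°): centre at ρ to the left, rotate +24.5° → (11.2935, 10.4911, 152.9000°)
go_straight(4.18): x += 4.18·cos θ, y += 4.18·sin θ → (7.5724, 12.3952, 152.9000°)
turn_right(95.7°): centre at ρ to the right, rotate −95.7° → (5.5818, 19.7983, 57.2000°)
turn_left(17.8°): centre at ρ to the left, rotate +17.8° → (6.2299, 21.2608, 75.0000°)
go_straight(1.66): x += 1.66·cos θ, y += 1.66·sin θ → (6.6596, 22.8642, 75.0000°)

(6.6596, 22.8642, 75.0000°)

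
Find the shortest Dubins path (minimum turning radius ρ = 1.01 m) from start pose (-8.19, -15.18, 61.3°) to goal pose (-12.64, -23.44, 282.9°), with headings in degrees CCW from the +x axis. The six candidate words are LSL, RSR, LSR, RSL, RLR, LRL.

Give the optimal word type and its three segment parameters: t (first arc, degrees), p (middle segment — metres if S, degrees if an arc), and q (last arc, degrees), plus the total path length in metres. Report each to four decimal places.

LSL: t = 191.8546°, p = 8.9015 m, q = 29.7454°, L = 12.8078 m

Let ψ = atan2(Δy, Δx) = atan2(-8.26, -4.45) = -118.3132° be the start→goal bearing.
Normalize: d = |goal − start| / ρ = 9.382436/1.01 = 9.289540, α = (θ_start − ψ) mod 360° = 179.6132° = 3.134841 rad, β = (θ_goal − ψ) mod 360° = 41.2132° = 0.719305 rad.
Common terms: sin α = 0.006752, cos α = -0.999977, sin β = 0.658862, cos β = 0.752264, cos(α−β) = -0.747798, d² = 86.295559. Work in radians in the unit-radius frame; every candidate has L = ρ·(t + p + q).
LSL: p² = 2 + d² − 2cos(α−β) + 2d(sin α − sin β) = 77.675536; p = √p² = 8.813373; φ = atan2(cos β − cos α, d + sin α − sin β) = 0.200150 rad; t = (φ − α) mod 2π = 3.348494 rad, q = (β − φ) mod 2π = 0.519156 rad → L = 1.01·(3.348494 + 8.813373 + 0.519156) = 1.01·12.681022 = 12.807832 m
RSR: p² = 2 + d² − 2cos(α−β) + 2d(sin β − sin α) = 101.906774; p = √p² = 10.094889; φ = atan2(cos α − cos β, d − sin α + sin β) = -0.174461 rad; t = (α − φ) mod 2π = 3.309302 rad, q = (φ − β) mod 2π = 5.389419 rad → L = 1.01·(3.309302 + 10.094889 + 5.389419) = 1.01·18.793610 = 18.981546 m
LSR: p² = d² − 2 + 2cos(α−β) + 2d(sin α + sin β) = 95.166456; p = √p² = 9.755330; φ = atan2(−cos α − cos β, d + sin α + sin β) − atan2(−2, p) = 0.227092 rad; t = (φ − α) mod 2π = 3.375436 rad, q = (φ − β) mod 2π = 5.790972 rad → L = 1.01·(3.375436 + 9.755330 + 5.790972) = 1.01·18.921738 = 19.110955 m
RSL: p² = d² − 2 + 2cos(α−β) − 2d(sin α + sin β) = 70.433470; p = √p² = 8.392465; φ = atan2(cos α + cos β, d − sin α − sin β) − atan2(2, p) = -0.262662 rad; t = (α − φ) mod 2π = 3.397503 rad, q = (β − φ) mod 2π = 0.981967 rad → L = 1.01·(3.397503 + 8.392465 + 0.981967) = 1.01·12.771935 = 12.899654 m
RLR: c = (6 − d² + 2cos(α−β) + 2d(sin α − sin β))/8 = -11.738347, |c| > 1 → infeasible
LRL: c = (6 − d² + 2cos(α−β) − 2d(sin α − sin β))/8 = -8.709442, |c| > 1 → infeasible
Shortest: LSL with L = 12.807832 m ≈ 12.8078 m
Convert LSL to answer units (arcs ×180/π): t = 3.348494·180/π = 191.8546°, p = ρ·p = 1.01·8.813373 = 8.9015 m, q = 0.519156·180/π = 29.7454°, L = 12.8078 m.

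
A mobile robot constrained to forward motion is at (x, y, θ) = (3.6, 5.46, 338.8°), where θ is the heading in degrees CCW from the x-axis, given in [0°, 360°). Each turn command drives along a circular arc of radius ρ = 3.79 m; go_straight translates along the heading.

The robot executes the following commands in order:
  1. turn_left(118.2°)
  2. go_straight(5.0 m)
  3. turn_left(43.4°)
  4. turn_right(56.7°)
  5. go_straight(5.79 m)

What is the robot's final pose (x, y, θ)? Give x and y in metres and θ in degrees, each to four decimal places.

set_pose: (x, y, θ) = (3.6000, 5.4600, 338.8000°), ρ = 3.79
turn_left(118.2°): centre at ρ to the left, rotate +118.2° → (8.7323, 9.4554, 457.0000° ≡ 97.0000°)
go_straight(5.0): x += 5.0·cos θ, y += 5.0·sin θ → (8.1230, 14.4181, 97.0000°)
turn_left(43.4°): centre at ρ to the left, rotate +43.4° → (6.7770, 16.8765, 140.4000°)
turn_right(56.7°): centre at ρ to the right, rotate −56.7° → (5.4258, 20.2126, 83.7000°)
go_straight(5.79): x += 5.79·cos θ, y += 5.79·sin θ → (6.0611, 25.9677, 83.7000°)

(6.0611, 25.9677, 83.7000°)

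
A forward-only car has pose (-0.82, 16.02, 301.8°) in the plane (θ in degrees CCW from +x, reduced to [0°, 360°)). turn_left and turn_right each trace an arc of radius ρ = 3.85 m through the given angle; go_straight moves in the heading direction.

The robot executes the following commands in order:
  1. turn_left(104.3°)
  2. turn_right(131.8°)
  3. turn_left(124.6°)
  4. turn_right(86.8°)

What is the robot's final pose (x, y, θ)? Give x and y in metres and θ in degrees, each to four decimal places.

(23.3706, 9.8756, 312.1000°)

set_pose: (x, y, θ) = (-0.8200, 16.0200, 301.8000°), ρ = 3.85
turn_left(104.3°): centre at ρ to the left, rotate +104.3° → (5.2262, 15.3792, 406.1000° ≡ 46.1000°)
turn_right(131.8°): centre at ρ to the right, rotate −131.8° → (11.8395, 12.9983, -85.7000° ≡ 274.3000°)
turn_left(124.6°): centre at ρ to the left, rotate +124.6° → (18.0963, 10.2907, 398.9000° ≡ 38.9000°)
turn_right(86.8°): centre at ρ to the right, rotate −86.8° → (23.3706, 9.8756, -47.9000° ≡ 312.1000°)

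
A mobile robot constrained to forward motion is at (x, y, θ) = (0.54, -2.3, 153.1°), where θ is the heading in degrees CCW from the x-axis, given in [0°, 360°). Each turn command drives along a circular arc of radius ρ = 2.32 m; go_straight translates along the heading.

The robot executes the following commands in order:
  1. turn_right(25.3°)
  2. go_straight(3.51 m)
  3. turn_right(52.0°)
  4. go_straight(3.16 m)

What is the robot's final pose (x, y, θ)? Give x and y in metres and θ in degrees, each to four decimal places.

(-2.0356, 6.1750, 75.8000°)

set_pose: (x, y, θ) = (0.5400, -2.3000, 153.1000°), ρ = 2.32
turn_right(25.3°): centre at ρ to the right, rotate −25.3° → (-0.2435, -1.6530, 127.8000°)
go_straight(3.51): x += 3.51·cos θ, y += 3.51·sin θ → (-2.3948, 1.1205, 127.8000°)
turn_right(52.0°): centre at ρ to the right, rotate −52.0° → (-2.8108, 3.1115, 75.8000°)
go_straight(3.16): x += 3.16·cos θ, y += 3.16·sin θ → (-2.0356, 6.1750, 75.8000°)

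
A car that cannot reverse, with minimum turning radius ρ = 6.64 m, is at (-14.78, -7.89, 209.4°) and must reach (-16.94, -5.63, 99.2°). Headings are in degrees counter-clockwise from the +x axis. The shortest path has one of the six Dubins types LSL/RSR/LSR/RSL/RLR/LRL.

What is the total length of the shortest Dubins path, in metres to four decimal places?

46.3224 m

Let ψ = atan2(Δy, Δx) = atan2(2.26, -2.16) = 133.7039° be the start→goal bearing.
Normalize: d = |goal − start| / ρ = 3.126212/6.64 = 0.470815, α = (θ_start − ψ) mod 360° = 75.6961° = 1.321146 rad, β = (θ_goal − ψ) mod 360° = 325.4961° = 5.680978 rad.
Common terms: sin α = 0.968999, cos α = 0.247066, sin β = -0.566463, cos β = 0.824087, cos(α−β) = -0.345298, d² = 0.221667. Work in radians in the unit-radius frame; every candidate has L = ρ·(t + p + q).
LSL: p² = 2 + d² − 2cos(α−β) + 2d(sin α − sin β) = 4.358100; p = √p² = 2.087606; φ = atan2(cos β − cos α, d + sin α − sin β) = 0.280050 rad; t = (φ − α) mod 2π = 5.242090 rad, q = (β − φ) mod 2π = 5.400928 rad → L = 6.64·(5.242090 + 2.087606 + 5.400928) = 6.64·12.730624 = 84.531344 m
RSR: p² = 2 + d² − 2cos(α−β) + 2d(sin β − sin α) = 1.466426; p = √p² = 1.210961; φ = atan2(cos α − cos β, d − sin α + sin β) = -2.644924 rad; t = (α − φ) mod 2π = 3.966070 rad, q = (φ − β) mod 2π = 4.240468 rad → L = 6.64·(3.966070 + 1.210961 + 4.240468) = 6.64·9.417499 = 62.532194 m
LSR: p² = d² − 2 + 2cos(α−β) + 2d(sin α + sin β) = -2.089890 < 0 → infeasible
RSL: p² = d² − 2 + 2cos(α−β) − 2d(sin α + sin β) = -2.847970 < 0 → infeasible
RLR: c = (6 − d² + 2cos(α−β) + 2d(sin α − sin β))/8 = 0.816697; p = 2π − arccos c = 5.668052 rad; φ = atan2(cos α − cos β, d − sin α + sin β) = -2.644924 rad; t = (α − φ + p/2) mod 2π = 0.516911 rad, q = (α − β − t + p) mod 2π = 0.791309 rad → L = 6.64·(0.516911 + 5.668052 + 0.791309) = 6.64·6.976272 = 46.322447 m
LRL: c = (6 − d² + 2cos(α−β) − 2d(sin α − sin β))/8 = 0.455238; p = 2π − arccos c = 5.185028 rad; φ = atan2(cos β − cos α, d + sin α − sin β) = 0.280050 rad; t = (φ − α + p/2) mod 2π = 1.551418 rad, q = (β − α − t + p) mod 2π = 1.710257 rad → L = 6.64·(1.551418 + 5.185028 + 1.710257) = 6.64·8.446703 = 56.086108 m
Shortest: RLR with L = 46.322447 m ≈ 46.3224 m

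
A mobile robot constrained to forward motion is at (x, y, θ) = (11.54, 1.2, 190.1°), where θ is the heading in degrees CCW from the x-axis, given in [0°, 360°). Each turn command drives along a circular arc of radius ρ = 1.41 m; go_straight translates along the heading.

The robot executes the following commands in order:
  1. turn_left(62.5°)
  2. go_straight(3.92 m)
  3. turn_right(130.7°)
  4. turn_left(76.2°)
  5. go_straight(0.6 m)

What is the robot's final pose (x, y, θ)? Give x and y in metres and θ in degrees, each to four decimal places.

(4.5216, -3.4219, 198.1000°)

set_pose: (x, y, θ) = (11.5400, 1.2000, 190.1000°), ρ = 1.41
turn_left(62.5°): centre at ρ to the left, rotate +62.5° → (10.4418, 0.2335, 252.6000°)
go_straight(3.92): x += 3.92·cos θ, y += 3.92·sin θ → (9.2695, -3.5071, 252.6000°)
turn_right(130.7°): centre at ρ to the right, rotate −130.7° → (6.7270, -3.8306, 121.9000°)
turn_left(76.2°): centre at ρ to the left, rotate +76.2° → (5.0919, -3.2354, 198.1000°)
go_straight(0.6): x += 0.6·cos θ, y += 0.6·sin θ → (4.5216, -3.4219, 198.1000°)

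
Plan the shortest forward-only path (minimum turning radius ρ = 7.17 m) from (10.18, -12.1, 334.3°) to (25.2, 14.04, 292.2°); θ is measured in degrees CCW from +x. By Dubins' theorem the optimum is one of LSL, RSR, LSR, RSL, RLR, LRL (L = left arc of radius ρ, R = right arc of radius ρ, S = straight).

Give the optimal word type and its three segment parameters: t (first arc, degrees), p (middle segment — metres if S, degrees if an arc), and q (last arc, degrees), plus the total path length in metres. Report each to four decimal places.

Let ψ = atan2(Δy, Δx) = atan2(26.14, 15.02) = 60.1184° be the start→goal bearing.
Normalize: d = |goal − start| / ρ = 30.147968/7.17 = 4.204738, α = (θ_start − ψ) mod 360° = 274.1816° = 4.785372 rad, β = (θ_goal − ψ) mod 360° = 232.0816° = 4.050588 rad.
Common terms: sin α = -0.997338, cos α = 0.072918, sin β = -0.788887, cos β = -0.614539, cos(α−β) = 0.741976, d² = 17.679818. Work in radians in the unit-radius frame; every candidate has L = ρ·(t + p + q).
LSL: p² = 2 + d² − 2cos(α−β) + 2d(sin α − sin β) = 16.442902; p = √p² = 4.054985; φ = atan2(cos β − cos α, d + sin α − sin β) = -0.170356 rad; t = (φ − α) mod 2π = 1.327457 rad, q = (β − φ) mod 2π = 4.220945 rad → L = 7.17·(1.327457 + 4.054985 + 4.220945) = 7.17·9.603386 = 68.856281 m
RSR: p² = 2 + d² − 2cos(α−β) + 2d(sin β − sin α) = 19.948831; p = √p² = 4.466411; φ = atan2(cos α − cos β, d − sin α + sin β) = 0.154531 rad; t = (α − φ) mod 2π = 4.630840 rad, q = (φ − β) mod 2π = 2.387128 rad → L = 7.17·(4.630840 + 4.466411 + 2.387128) = 7.17·11.484380 = 82.343007 m
LSR: p² = d² − 2 + 2cos(α−β) + 2d(sin α + sin β) = 2.142557; p = √p² = 1.463748; φ = atan2(−cos α − cos β, d + sin α + sin β) − atan2(−2, p) = 1.159310 rad; t = (φ − α) mod 2π = 2.657124 rad, q = (φ − β) mod 2π = 3.391907 rad → L = 7.17·(2.657124 + 1.463748 + 3.391907) = 7.17·7.512778 = 53.866621 m
RSL: p² = d² − 2 + 2cos(α−β) − 2d(sin α + sin β) = 32.184982; p = √p² = 5.673181; φ = atan2(cos α + cos β, d − sin α − sin β) − atan2(2, p) = -0.429093 rad; t = (α − φ) mod 2π = 5.214465 rad, q = (β − φ) mod 2π = 4.479681 rad → L = 7.17·(5.214465 + 5.673181 + 4.479681) = 7.17·15.367328 = 110.183738 m
RLR: c = (6 − d² + 2cos(α−β) + 2d(sin α − sin β))/8 = -1.493604, |c| > 1 → infeasible
LRL: c = (6 − d² + 2cos(α−β) − 2d(sin α − sin β))/8 = -1.055363, |c| > 1 → infeasible
Shortest: LSR with L = 53.866621 m ≈ 53.8666 m
Convert LSR to answer units (arcs ×180/π): t = 2.657124·180/π = 152.2420°, p = ρ·p = 7.17·1.463748 = 10.4951 m, q = 3.391907·180/π = 194.3420°, L = 53.8666 m.

LSR: t = 152.2420°, p = 10.4951 m, q = 194.3420°, L = 53.8666 m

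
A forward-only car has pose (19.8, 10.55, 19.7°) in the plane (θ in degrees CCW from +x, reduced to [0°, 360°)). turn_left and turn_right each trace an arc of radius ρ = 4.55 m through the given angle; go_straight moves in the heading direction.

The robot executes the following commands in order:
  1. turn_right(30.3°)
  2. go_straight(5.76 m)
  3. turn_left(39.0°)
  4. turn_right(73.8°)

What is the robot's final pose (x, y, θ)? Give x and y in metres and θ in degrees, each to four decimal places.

set_pose: (x, y, θ) = (19.8000, 10.5500, 19.7000°), ρ = 4.55
turn_right(30.3°): centre at ρ to the right, rotate −30.3° → (22.1708, 10.7387, -10.6000° ≡ 349.4000°)
go_straight(5.76): x += 5.76·cos θ, y += 5.76·sin θ → (27.8325, 9.6791, 349.4000°)
turn_left(39.0°): centre at ρ to the left, rotate +39.0° → (30.8335, 10.1491, 388.4000° ≡ 28.4000°)
turn_right(73.8°): centre at ρ to the right, rotate −73.8° → (36.2373, 9.3415, -45.4000° ≡ 314.6000°)

(36.2373, 9.3415, 314.6000°)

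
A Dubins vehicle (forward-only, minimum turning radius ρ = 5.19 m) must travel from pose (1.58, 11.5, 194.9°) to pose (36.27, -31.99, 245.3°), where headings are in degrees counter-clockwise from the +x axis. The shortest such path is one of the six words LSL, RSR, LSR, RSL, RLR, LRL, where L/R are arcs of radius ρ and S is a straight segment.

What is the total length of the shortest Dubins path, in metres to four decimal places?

Let ψ = atan2(Δy, Δx) = atan2(-43.49, 34.69) = -51.4222° be the start→goal bearing.
Normalize: d = |goal − start| / ρ = 55.630713/5.19 = 10.718827, α = (θ_start − ψ) mod 360° = 246.3222° = 4.299134 rad, β = (θ_goal − ψ) mod 360° = 296.7222° = 5.178780 rad.
Common terms: sin α = -0.915818, cos α = -0.401593, sin β = -0.893197, cos β = 0.449665, cos(α−β) = 0.637424, d² = 114.893255. Work in radians in the unit-radius frame; every candidate has L = ρ·(t + p + q).
LSL: p² = 2 + d² − 2cos(α−β) + 2d(sin α − sin β) = 115.133457; p = √p² = 10.730026; φ = atan2(cos β − cos α, d + sin α − sin β) = 0.079418 rad; t = (φ − α) mod 2π = 2.063469 rad, q = (β − φ) mod 2π = 5.099362 rad → L = 5.19·(2.063469 + 10.730026 + 5.099362) = 5.19·17.892857 = 92.863929 m
RSR: p² = 2 + d² − 2cos(α−β) + 2d(sin β − sin α) = 116.103357; p = √p² = 10.775127; φ = atan2(cos α − cos β, d − sin α + sin β) = -0.079085 rad; t = (α − φ) mod 2π = 4.378218 rad, q = (φ − β) mod 2π = 1.025321 rad → L = 5.19·(4.378218 + 10.775127 + 1.025321) = 5.19·16.178666 = 83.967277 m
LSR: p² = d² − 2 + 2cos(α−β) + 2d(sin α + sin β) = 75.387055; p = √p² = 8.682572; φ = atan2(−cos α − cos β, d + sin α + sin β) − atan2(−2, p) = 0.221002 rad; t = (φ − α) mod 2π = 2.205053 rad, q = (φ − β) mod 2π = 1.325408 rad → L = 5.19·(2.205053 + 8.682572 + 1.325408) = 5.19·12.213033 = 63.385641 m
RSL: p² = d² − 2 + 2cos(α−β) − 2d(sin α + sin β) = 152.949151; p = √p² = 12.367261; φ = atan2(cos α + cos β, d − sin α − sin β) − atan2(2, p) = -0.156492 rad; t = (α − φ) mod 2π = 4.455626 rad, q = (β − φ) mod 2π = 5.335272 rad → L = 5.19·(4.455626 + 12.367261 + 5.335272) = 5.19·22.158159 = 115.000844 m
RLR: c = (6 − d² + 2cos(α−β) + 2d(sin α − sin β))/8 = -13.512920, |c| > 1 → infeasible
LRL: c = (6 − d² + 2cos(α−β) − 2d(sin α − sin β))/8 = -13.391682, |c| > 1 → infeasible
Shortest: LSR with L = 63.385641 m ≈ 63.3856 m

63.3856 m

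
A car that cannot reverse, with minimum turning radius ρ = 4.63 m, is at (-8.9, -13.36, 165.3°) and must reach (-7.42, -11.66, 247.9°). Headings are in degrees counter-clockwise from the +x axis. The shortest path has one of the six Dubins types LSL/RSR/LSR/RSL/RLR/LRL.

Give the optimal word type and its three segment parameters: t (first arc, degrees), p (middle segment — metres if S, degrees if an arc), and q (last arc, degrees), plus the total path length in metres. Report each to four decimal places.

LRL: t = 20.8503°, p = 307.1569°, q = 8.9066°, L = 27.2256 m

Let ψ = atan2(Δy, Δx) = atan2(1.70, 1.48) = 48.9576° be the start→goal bearing.
Normalize: d = |goal − start| / ρ = 2.253974/4.63 = 0.486819, α = (θ_start − ψ) mod 360° = 116.3424° = 2.030559 rad, β = (θ_goal − ψ) mod 360° = 198.9424° = 3.472201 rad.
Common terms: sin α = 0.896158, cos α = -0.443735, sin β = -0.324618, cos β = -0.945845, cos(α−β) = 0.128796, d² = 0.236993. Work in radians in the unit-radius frame; every candidate has L = ρ·(t + p + q).
LSL: p² = 2 + d² − 2cos(α−β) + 2d(sin α − sin β) = 3.167997; p = √p² = 1.779887; φ = atan2(cos β − cos α, d + sin α − sin β) = -0.285985 rad; t = (φ − α) mod 2π = 3.966642 rad, q = (β − φ) mod 2π = 3.758185 rad → L = 4.63·(3.966642 + 1.779887 + 3.758185) = 4.63·9.504714 = 44.006827 m
RSR: p² = 2 + d² − 2cos(α−β) + 2d(sin β − sin α) = 0.790807; p = √p² = 0.889273; φ = atan2(cos α − cos β, d − sin α + sin β) = 2.541608 rad; t = (α − φ) mod 2π = 5.772136 rad, q = (φ − β) mod 2π = 5.352593 rad → L = 4.63·(5.772136 + 0.889273 + 5.352593) = 4.63·12.014002 = 55.624828 m
LSR: p² = d² − 2 + 2cos(α−β) + 2d(sin α + sin β) = -0.948942 < 0 → infeasible
RSL: p² = d² − 2 + 2cos(α−β) − 2d(sin α + sin β) = -2.061889 < 0 → infeasible
RLR: c = (6 − d² + 2cos(α−β) + 2d(sin α − sin β))/8 = 0.901149; p = 2π − arccos c = 5.834802 rad; φ = atan2(cos α − cos β, d − sin α + sin β) = 2.541608 rad; t = (α − φ + p/2) mod 2π = 2.406351 rad, q = (α − β − t + p) mod 2π = 1.986809 rad → L = 4.63·(2.406351 + 5.834802 + 1.986809) = 4.63·10.227962 = 47.355465 m
LRL: c = (6 − d² + 2cos(α−β) − 2d(sin α − sin β))/8 = 0.604000; p = 2π − arccos c = 5.360900 rad; φ = atan2(cos β − cos α, d + sin α − sin β) = -0.285985 rad; t = (φ − α + p/2) mod 2π = 0.363907 rad, q = (β − α − t + p) mod 2π = 0.155450 rad → L = 4.63·(0.363907 + 5.360900 + 0.155450) = 4.63·5.880257 = 27.225588 m
Shortest: LRL with L = 27.225588 m ≈ 27.2256 m
Convert LRL to answer units (arcs ×180/π): t = 0.363907·180/π = 20.8503°, p = 5.360900·180/π = 307.1569°, q = 0.155450·180/π = 8.9066°, L = 27.2256 m.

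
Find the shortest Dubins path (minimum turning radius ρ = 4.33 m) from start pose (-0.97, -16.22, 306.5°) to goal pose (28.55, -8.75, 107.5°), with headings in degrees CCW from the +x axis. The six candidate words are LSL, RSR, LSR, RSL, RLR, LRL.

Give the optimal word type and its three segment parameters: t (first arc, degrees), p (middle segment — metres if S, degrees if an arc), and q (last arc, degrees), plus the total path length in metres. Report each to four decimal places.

LSL: t = 62.8115°, p = 22.2023 m, q = 98.1885°, L = 34.3695 m

Let ψ = atan2(Δy, Δx) = atan2(7.47, 29.52) = 14.2005° be the start→goal bearing.
Normalize: d = |goal − start| / ρ = 30.450473/4.33 = 7.032442, α = (θ_start − ψ) mod 360° = 292.2995° = 5.101588 rad, β = (θ_goal − ψ) mod 360° = 93.2995° = 1.628383 rad.
Common terms: sin α = -0.925213, cos α = 0.379448, sin β = 0.998342, cos β = -0.057555, cos(α−β) = -0.945519, d² = 49.455237. Work in radians in the unit-radius frame; every candidate has L = ρ·(t + p + q).
LSL: p² = 2 + d² − 2cos(α−β) + 2d(sin α − sin β) = 26.291689; p = √p² = 5.127542; φ = atan2(cos β − cos α, d + sin α − sin β) = -0.085330 rad; t = (φ − α) mod 2π = 1.096267 rad, q = (β − φ) mod 2π = 1.713713 rad → L = 4.33·(1.096267 + 5.127542 + 1.713713) = 4.33·7.937522 = 34.369472 m
RSR: p² = 2 + d² − 2cos(α−β) + 2d(sin β − sin α) = 80.400860; p = √p² = 8.966653; φ = atan2(cos α − cos β, d − sin α + sin β) = 0.048756 rad; t = (α − φ) mod 2π = 5.052832 rad, q = (φ − β) mod 2π = 4.703558 rad → L = 4.33·(5.052832 + 8.966653 + 4.703558) = 4.33·18.723043 = 81.070777 m
LSR: p² = d² − 2 + 2cos(α−β) + 2d(sin α + sin β) = 46.592753; p = √p² = 6.825888; φ = atan2(−cos α − cos β, d + sin α + sin β) − atan2(−2, p) = 0.239754 rad; t = (φ − α) mod 2π = 1.421351 rad, q = (φ − β) mod 2π = 4.894556 rad → L = 4.33·(1.421351 + 6.825888 + 4.894556) = 4.33·13.141796 = 56.903976 m
RSL: p² = d² − 2 + 2cos(α−β) − 2d(sin α + sin β) = 44.535648; p = √p² = 6.673503; φ = atan2(cos α + cos β, d − sin α − sin β) − atan2(2, p) = -0.244954 rad; t = (α − φ) mod 2π = 5.346542 rad, q = (β − φ) mod 2π = 1.873337 rad → L = 4.33·(5.346542 + 6.673503 + 1.873337) = 4.33·13.893383 = 60.158348 m
RLR: c = (6 − d² + 2cos(α−β) + 2d(sin α − sin β))/8 = -9.050107, |c| > 1 → infeasible
LRL: c = (6 − d² + 2cos(α−β) − 2d(sin α − sin β))/8 = -2.286461, |c| > 1 → infeasible
Shortest: LSL with L = 34.369472 m ≈ 34.3695 m
Convert LSL to answer units (arcs ×180/π): t = 1.096267·180/π = 62.8115°, p = ρ·p = 4.33·5.127542 = 22.2023 m, q = 1.713713·180/π = 98.1885°, L = 34.3695 m.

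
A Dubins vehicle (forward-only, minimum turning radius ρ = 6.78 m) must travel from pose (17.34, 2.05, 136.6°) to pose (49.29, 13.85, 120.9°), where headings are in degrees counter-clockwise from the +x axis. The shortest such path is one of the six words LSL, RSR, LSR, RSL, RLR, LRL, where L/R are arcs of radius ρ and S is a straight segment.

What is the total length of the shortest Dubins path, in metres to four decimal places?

Let ψ = atan2(Δy, Δx) = atan2(11.80, 31.95) = 20.2706° be the start→goal bearing.
Normalize: d = |goal − start| / ρ = 34.059397/6.78 = 5.023510, α = (θ_start − ψ) mod 360° = 116.3294° = 2.030332 rad, β = (θ_goal − ψ) mod 360° = 100.6294° = 1.756315 rad.
Common terms: sin α = 0.896259, cos α = -0.443532, sin β = 0.982841, cos β = -0.184457, cos(α−β) = 0.962692, d² = 25.235651. Work in radians in the unit-radius frame; every candidate has L = ρ·(t + p + q).
LSL: p² = 2 + d² − 2cos(α−β) + 2d(sin α − sin β) = 24.440376; p = √p² = 4.943721; φ = atan2(cos β − cos α, d + sin α − sin β) = 0.052429 rad; t = (φ − α) mod 2π = 4.305282 rad, q = (β − φ) mod 2π = 1.703886 rad → L = 6.78·(4.305282 + 4.943721 + 1.703886) = 6.78·10.952889 = 74.260590 m
RSR: p² = 2 + d² − 2cos(α−β) + 2d(sin β − sin α) = 26.180159; p = √p² = 5.116655; φ = atan2(cos α − cos β, d − sin α + sin β) = -0.050655 rad; t = (α − φ) mod 2π = 2.080987 rad, q = (φ − β) mod 2π = 4.476215 rad → L = 6.78·(2.080987 + 5.116655 + 4.476215) = 6.78·11.673857 = 79.148751 m
LSR: p² = d² − 2 + 2cos(α−β) + 2d(sin α + sin β) = 44.040382; p = √p² = 6.636293; φ = atan2(−cos α − cos β, d + sin α + sin β) − atan2(−2, p) = 0.383445 rad; t = (φ − α) mod 2π = 4.636298 rad, q = (φ − β) mod 2π = 4.910315 rad → L = 6.78·(4.636298 + 6.636293 + 4.910315) = 6.78·16.182906 = 109.720100 m
RSL: p² = d² − 2 + 2cos(α−β) − 2d(sin α + sin β) = 6.281687; p = √p² = 2.506329; φ = atan2(cos α + cos β, d − sin α − sin β) − atan2(2, p) = -0.870630 rad; t = (α − φ) mod 2π = 2.900962 rad, q = (β − φ) mod 2π = 2.626945 rad → L = 6.78·(2.900962 + 2.506329 + 2.626945) = 6.78·8.034237 = 54.472124 m
RLR: c = (6 − d² + 2cos(α−β) + 2d(sin α − sin β))/8 = -2.272520, |c| > 1 → infeasible
LRL: c = (6 − d² + 2cos(α−β) − 2d(sin α − sin β))/8 = -2.055047, |c| > 1 → infeasible
Shortest: RSL with L = 54.472124 m ≈ 54.4721 m

54.4721 m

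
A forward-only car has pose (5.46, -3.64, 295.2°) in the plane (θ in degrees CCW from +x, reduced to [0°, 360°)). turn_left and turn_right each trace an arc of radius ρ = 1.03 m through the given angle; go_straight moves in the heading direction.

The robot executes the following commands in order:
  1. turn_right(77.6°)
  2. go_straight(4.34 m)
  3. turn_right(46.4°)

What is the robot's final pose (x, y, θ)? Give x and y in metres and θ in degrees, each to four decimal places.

(0.9319, -7.7445, 171.2000°)

set_pose: (x, y, θ) = (5.4600, -3.6400, 295.2000°), ρ = 1.03
turn_right(77.6°): centre at ρ to the right, rotate −77.6° → (5.1565, -4.8946, 217.6000°)
go_straight(4.34): x += 4.34·cos θ, y += 4.34·sin θ → (1.7179, -7.5426, 217.6000°)
turn_right(46.4°): centre at ρ to the right, rotate −46.4° → (0.9319, -7.7445, 171.2000°)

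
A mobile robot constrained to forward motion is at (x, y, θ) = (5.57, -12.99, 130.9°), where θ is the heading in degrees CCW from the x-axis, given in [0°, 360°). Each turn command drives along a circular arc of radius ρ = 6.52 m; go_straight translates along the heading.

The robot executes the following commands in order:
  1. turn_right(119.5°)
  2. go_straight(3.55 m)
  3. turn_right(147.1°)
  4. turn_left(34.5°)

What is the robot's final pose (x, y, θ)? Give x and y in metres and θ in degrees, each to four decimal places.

set_pose: (x, y, θ) = (5.5700, -12.9900, 130.9000°), ρ = 6.52
turn_right(119.5°): centre at ρ to the right, rotate −119.5° → (9.2094, -2.3297, 11.4000°)
go_straight(3.55): x += 3.55·cos θ, y += 3.55·sin θ → (12.6894, -1.6280, 11.4000°)
turn_right(147.1°): centre at ρ to the right, rotate −147.1° → (18.5318, -12.6857, -135.7000° ≡ 224.3000°)
turn_left(34.5°): centre at ρ to the left, rotate +34.5° → (16.6896, -16.0856, 258.8000°)

(16.6896, -16.0856, 258.8000°)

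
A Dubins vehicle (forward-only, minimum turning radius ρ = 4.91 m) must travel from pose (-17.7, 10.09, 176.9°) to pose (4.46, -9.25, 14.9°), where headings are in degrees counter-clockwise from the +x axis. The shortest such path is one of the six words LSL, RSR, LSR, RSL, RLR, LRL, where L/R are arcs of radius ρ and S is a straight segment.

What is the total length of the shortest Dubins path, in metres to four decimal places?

Let ψ = atan2(Δy, Δx) = atan2(-19.34, 22.16) = -41.1126° be the start→goal bearing.
Normalize: d = |goal − start| / ρ = 29.412603/4.91 = 5.990347, α = (θ_start − ψ) mod 360° = 218.0126° = 3.805038 rad, β = (θ_goal − ψ) mod 360° = 56.0126° = 0.977605 rad.
Common terms: sin α = -0.615835, cos α = -0.787875, sin β = 0.829161, cos β = 0.559010, cos(α−β) = -0.951057, d² = 35.884255. Work in radians in the unit-radius frame; every candidate has L = ρ·(t + p + q).
LSL: p² = 2 + d² − 2cos(α−β) + 2d(sin α − sin β) = 22.474315; p = √p² = 4.740708; φ = atan2(cos β − cos α, d + sin α − sin β) = 0.288079 rad; t = (φ − α) mod 2π = 2.766226 rad, q = (β − φ) mod 2π = 0.689526 rad → L = 4.91·(2.766226 + 4.740708 + 0.689526) = 4.91·8.196460 = 40.244620 m
RSR: p² = 2 + d² − 2cos(α−β) + 2d(sin β − sin α) = 57.098420; p = √p² = 7.556350; φ = atan2(cos α − cos β, d − sin α + sin β) = -0.179203 rad; t = (α − φ) mod 2π = 3.984241 rad, q = (φ − β) mod 2π = 5.126377 rad → L = 4.91·(3.984241 + 7.556350 + 5.126377) = 4.91·16.666968 = 81.834815 m
LSR: p² = d² − 2 + 2cos(α−β) + 2d(sin α + sin β) = 34.537931; p = √p² = 5.876898; φ = atan2(−cos α − cos β, d + sin α + sin β) − atan2(−2, p) = 0.364896 rad; t = (φ − α) mod 2π = 2.843044 rad, q = (φ − β) mod 2π = 5.670477 rad → L = 4.91·(2.843044 + 5.876898 + 5.670477) = 4.91·14.390419 = 70.656956 m
RSL: p² = d² − 2 + 2cos(α−β) − 2d(sin α + sin β) = 29.426352; p = √p² = 5.424606; φ = atan2(cos α + cos β, d − sin α − sin β) − atan2(2, p) = -0.392823 rad; t = (α − φ) mod 2π = 4.197861 rad, q = (β − φ) mod 2π = 1.370428 rad → L = 4.91·(4.197861 + 5.424606 + 1.370428) = 4.91·10.992895 = 53.975116 m
RLR: c = (6 − d² + 2cos(α−β) + 2d(sin α − sin β))/8 = -6.137303, |c| > 1 → infeasible
LRL: c = (6 − d² + 2cos(α−β) − 2d(sin α − sin β))/8 = -1.809289, |c| > 1 → infeasible
Shortest: LSL with L = 40.244620 m ≈ 40.2446 m

40.2446 m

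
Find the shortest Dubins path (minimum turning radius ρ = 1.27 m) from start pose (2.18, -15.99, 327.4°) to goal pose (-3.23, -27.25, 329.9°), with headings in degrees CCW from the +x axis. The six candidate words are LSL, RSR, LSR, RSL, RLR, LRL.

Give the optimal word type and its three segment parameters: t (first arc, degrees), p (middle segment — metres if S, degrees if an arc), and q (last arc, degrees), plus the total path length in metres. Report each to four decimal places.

RSL: t = 96.3778°, p = 9.6395 m, q = 98.8778°, L = 13.9675 m

Let ψ = atan2(Δy, Δx) = atan2(-11.26, -5.41) = -115.6625° be the start→goal bearing.
Normalize: d = |goal − start| / ρ = 12.492226/1.27 = 9.836398, α = (θ_start − ψ) mod 360° = 83.0625° = 1.449714 rad, β = (θ_goal − ψ) mod 360° = 85.5625° = 1.493347 rad.
Common terms: sin α = 0.992679, cos α = 0.120786, sin β = 0.997002, cos β = 0.077371, cos(α−β) = 0.999048, d² = 96.754728. Work in radians in the unit-radius frame; every candidate has L = ρ·(t + p + q).
LSL: p² = 2 + d² − 2cos(α−β) + 2d(sin α − sin β) = 96.671569; p = √p² = 9.832170; φ = atan2(cos β − cos α, d + sin α − sin β) = -0.004416 rad; t = (φ − α) mod 2π = 4.829055 rad, q = (β − φ) mod 2π = 1.497763 rad → L = 1.27·(4.829055 + 9.832170 + 1.497763) = 1.27·16.158989 = 20.521916 m
RSR: p² = 2 + d² − 2cos(α−β) + 2d(sin β − sin α) = 96.841693; p = √p² = 9.840818; φ = atan2(cos α − cos β, d − sin α + sin β) = 0.004412 rad; t = (α − φ) mod 2π = 1.445302 rad, q = (φ − β) mod 2π = 4.794250 rad → L = 1.27·(1.445302 + 9.840818 + 4.794250) = 1.27·16.080370 = 20.422070 m
LSR: p² = d² − 2 + 2cos(α−β) + 2d(sin α + sin β) = 135.895410; p = √p² = 11.657419; φ = atan2(−cos α − cos β, d + sin α + sin β) − atan2(−2, p) = 0.153156 rad; t = (φ − α) mod 2π = 4.986627 rad, q = (φ − β) mod 2π = 4.942994 rad → L = 1.27·(4.986627 + 11.657419 + 4.942994) = 1.27·21.587039 = 27.415540 m
RSL: p² = d² − 2 + 2cos(α−β) − 2d(sin α + sin β) = 57.610238; p = √p² = 7.590141; φ = atan2(cos α + cos β, d − sin α − sin β) − atan2(2, p) = -0.232395 rad; t = (α − φ) mod 2π = 1.682109 rad, q = (β − φ) mod 2π = 1.725743 rad → L = 1.27·(1.682109 + 7.590141 + 1.725743) = 1.27·10.997993 = 13.967451 m
RLR: c = (6 − d² + 2cos(α−β) + 2d(sin α − sin β))/8 = -11.105212, |c| > 1 → infeasible
LRL: c = (6 − d² + 2cos(α−β) − 2d(sin α − sin β))/8 = -11.083946, |c| > 1 → infeasible
Shortest: RSL with L = 13.967451 m ≈ 13.9675 m
Convert RSL to answer units (arcs ×180/π): t = 1.682109·180/π = 96.3778°, p = ρ·p = 1.27·7.590141 = 9.6395 m, q = 1.725743·180/π = 98.8778°, L = 13.9675 m.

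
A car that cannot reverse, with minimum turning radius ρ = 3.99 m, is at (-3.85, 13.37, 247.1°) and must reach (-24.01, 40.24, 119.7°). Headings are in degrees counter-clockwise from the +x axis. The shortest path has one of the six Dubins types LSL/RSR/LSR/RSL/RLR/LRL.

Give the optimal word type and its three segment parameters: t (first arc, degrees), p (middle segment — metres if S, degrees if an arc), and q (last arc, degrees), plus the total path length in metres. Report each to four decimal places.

RSL: t = 131.6415°, p = 29.6499 m, q = 4.2415°, L = 39.1126 m

Let ψ = atan2(Δy, Δx) = atan2(26.87, -20.16) = 126.8801° be the start→goal bearing.
Normalize: d = |goal − start| / ρ = 33.592001/3.99 = 8.419048, α = (θ_start − ψ) mod 360° = 120.2199° = 2.098233 rad, β = (θ_goal − ψ) mod 360° = 352.8199° = 6.157868 rad.
Common terms: sin α = 0.864100, cos α = -0.503320, sin β = -0.124989, cos β = 0.992158, cos(α−β) = -0.607376, d² = 70.880365. Work in radians in the unit-radius frame; every candidate has L = ρ·(t + p + q).
LSL: p² = 2 + d² − 2cos(α−β) + 2d(sin α − sin β) = 90.749500; p = √p² = 9.526253; φ = atan2(cos β − cos α, d + sin α − sin β) = 0.157637 rad; t = (φ − α) mod 2π = 4.342590 rad, q = (β − φ) mod 2π = 6.000231 rad → L = 3.99·(4.342590 + 9.526253 + 6.000231) = 3.99·19.869074 = 79.277607 m
RSR: p² = 2 + d² − 2cos(α−β) + 2d(sin β − sin α) = 57.440733; p = √p² = 7.578966; φ = atan2(cos α − cos β, d − sin α + sin β) = -0.198623 rad; t = (α − φ) mod 2π = 2.296855 rad, q = (φ − β) mod 2π = 6.209879 rad → L = 3.99·(2.296855 + 7.578966 + 6.209879) = 3.99·16.085701 = 64.181948 m
LSR: p² = d² − 2 + 2cos(α−β) + 2d(sin α + sin β) = 80.110837; p = √p² = 8.950466; φ = atan2(−cos α − cos β, d + sin α + sin β) − atan2(−2, p) = 0.166514 rad; t = (φ − α) mod 2π = 4.351467 rad, q = (φ − β) mod 2π = 0.291831 rad → L = 3.99·(4.351467 + 8.950466 + 0.291831) = 3.99·13.593763 = 54.239115 m
RSL: p² = d² − 2 + 2cos(α−β) − 2d(sin α + sin β) = 55.220390; p = √p² = 7.431042; φ = atan2(cos α + cos β, d − sin α − sin β) − atan2(2, p) = -0.199346 rad; t = (α − φ) mod 2π = 2.297578 rad, q = (β − φ) mod 2π = 0.074029 rad → L = 3.99·(2.297578 + 7.431042 + 0.074029) = 3.99·9.802649 = 39.112570 m
RLR: c = (6 − d² + 2cos(α−β) + 2d(sin α − sin β))/8 = -6.180092, |c| > 1 → infeasible
LRL: c = (6 − d² + 2cos(α−β) − 2d(sin α − sin β))/8 = -10.343688, |c| > 1 → infeasible
Shortest: RSL with L = 39.112570 m ≈ 39.1126 m
Convert RSL to answer units (arcs ×180/π): t = 2.297578·180/π = 131.6415°, p = ρ·p = 3.99·7.431042 = 29.6499 m, q = 0.074029·180/π = 4.2415°, L = 39.1126 m.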